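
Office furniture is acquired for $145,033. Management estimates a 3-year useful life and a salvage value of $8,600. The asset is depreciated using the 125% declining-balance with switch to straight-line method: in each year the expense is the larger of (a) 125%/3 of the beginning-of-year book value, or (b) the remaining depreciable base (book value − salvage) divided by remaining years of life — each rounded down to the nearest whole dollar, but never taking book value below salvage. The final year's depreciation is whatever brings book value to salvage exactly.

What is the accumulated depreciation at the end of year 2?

Depreciable base = $145,033 − $8,600 = $136,433.
Year 1: DB = ⌊$145,033 × 125%/3⌋ = $60,430; SL = ⌊$136,433/3⌋ = $45,477 → take DB $60,430. Book value $84,603.
Year 2: DB = ⌊$84,603 × 125%/3⌋ = $35,251; SL = ⌊$76,003/2⌋ = $38,001 → take SL $38,001. Book value $46,602.
Accumulated through year 2 = $145,033 − $46,602 = $98,431.

$98,431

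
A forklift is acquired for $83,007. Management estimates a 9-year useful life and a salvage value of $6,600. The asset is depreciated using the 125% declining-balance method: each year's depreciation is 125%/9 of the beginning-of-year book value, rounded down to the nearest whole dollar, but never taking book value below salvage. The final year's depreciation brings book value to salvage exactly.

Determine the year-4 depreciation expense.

Depreciable base = $83,007 − $6,600 = $76,407.
Year 1: ⌊$83,007 × 125%/9⌋ = $11,528. Book value $71,479.
Year 2: ⌊$71,479 × 125%/9⌋ = $9,927. Book value $61,552.
Year 3: ⌊$61,552 × 125%/9⌋ = $8,548. Book value $53,004.
Year 4: ⌊$53,004 × 125%/9⌋ = $7,361. Book value $45,643.

$7,361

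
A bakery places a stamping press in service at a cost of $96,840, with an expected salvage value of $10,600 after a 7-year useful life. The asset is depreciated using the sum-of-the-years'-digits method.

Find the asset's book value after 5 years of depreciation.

$19,840

Depreciable base = $96,840 − $10,600 = $86,240.
Sum of the years' digits = 7+6+5+4+3+2+1 = 28.
Year 1: $86,240 × 7/28 = $21,560. Book value $75,280.
Year 2: $86,240 × 6/28 = $18,480. Book value $56,800.
Year 3: $86,240 × 5/28 = $15,400. Book value $41,400.
Year 4: $86,240 × 4/28 = $12,320. Book value $29,080.
Year 5: $86,240 × 3/28 = $9,240. Book value $19,840.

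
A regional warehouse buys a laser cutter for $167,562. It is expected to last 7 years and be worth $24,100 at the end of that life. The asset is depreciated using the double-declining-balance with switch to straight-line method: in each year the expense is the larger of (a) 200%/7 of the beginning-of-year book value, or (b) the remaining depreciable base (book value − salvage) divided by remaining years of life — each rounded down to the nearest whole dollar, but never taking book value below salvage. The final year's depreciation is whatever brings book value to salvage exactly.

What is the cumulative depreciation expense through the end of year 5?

$136,405

Depreciable base = $167,562 − $24,100 = $143,462.
Year 1: DB = ⌊$167,562 × 200%/7⌋ = $47,874; SL = ⌊$143,462/7⌋ = $20,494 → take DB $47,874. Book value $119,688.
Year 2: DB = ⌊$119,688 × 200%/7⌋ = $34,196; SL = ⌊$95,588/6⌋ = $15,931 → take DB $34,196. Book value $85,492.
Year 3: DB = ⌊$85,492 × 200%/7⌋ = $24,426; SL = ⌊$61,392/5⌋ = $12,278 → take DB $24,426. Book value $61,066.
Year 4: DB = ⌊$61,066 × 200%/7⌋ = $17,447; SL = ⌊$36,966/4⌋ = $9,241 → take DB $17,447. Book value $43,619.
Year 5: DB = ⌊$43,619 × 200%/7⌋ = $12,462; SL = ⌊$19,519/3⌋ = $6,506 → take DB $12,462. Book value $31,157.
Accumulated through year 5 = $167,562 − $31,157 = $136,405.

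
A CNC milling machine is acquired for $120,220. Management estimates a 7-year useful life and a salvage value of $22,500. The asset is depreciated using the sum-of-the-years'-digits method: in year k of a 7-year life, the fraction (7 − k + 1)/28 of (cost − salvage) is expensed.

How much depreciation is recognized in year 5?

$10,470

Depreciable base = $120,220 − $22,500 = $97,720.
Sum of the years' digits = 7+6+5+4+3+2+1 = 28.
Year 1: $97,720 × 7/28 = $24,430. Book value $95,790.
Year 2: $97,720 × 6/28 = $20,940. Book value $74,850.
Year 3: $97,720 × 5/28 = $17,450. Book value $57,400.
Year 4: $97,720 × 4/28 = $13,960. Book value $43,440.
Year 5: $97,720 × 3/28 = $10,470. Book value $32,970.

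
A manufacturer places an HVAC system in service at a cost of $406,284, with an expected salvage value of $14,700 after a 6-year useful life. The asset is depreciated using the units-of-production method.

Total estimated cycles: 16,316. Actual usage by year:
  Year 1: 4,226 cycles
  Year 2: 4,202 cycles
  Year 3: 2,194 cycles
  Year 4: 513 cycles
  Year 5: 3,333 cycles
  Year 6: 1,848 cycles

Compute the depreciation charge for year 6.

$44,352

Depreciable base = $406,284 − $14,700 = $391,584.
Rate = $391,584 / 16,316 cycles = $24 per cycle.
Year 1: 4,226 × $24 = $101,424. Book value $304,860.
Year 2: 4,202 × $24 = $100,848. Book value $204,012.
Year 3: 2,194 × $24 = $52,656. Book value $151,356.
Year 4: 513 × $24 = $12,312. Book value $139,044.
Year 5: 3,333 × $24 = $79,992. Book value $59,052.
Year 6: 1,848 × $24 = $44,352. Book value $14,700.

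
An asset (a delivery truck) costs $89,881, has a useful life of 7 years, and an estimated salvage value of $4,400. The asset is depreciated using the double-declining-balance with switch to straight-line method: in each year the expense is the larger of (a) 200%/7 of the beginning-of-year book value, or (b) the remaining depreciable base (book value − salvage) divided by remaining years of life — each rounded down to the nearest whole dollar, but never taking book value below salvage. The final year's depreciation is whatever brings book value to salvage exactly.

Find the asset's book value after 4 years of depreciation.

$23,398

Depreciable base = $89,881 − $4,400 = $85,481.
Year 1: DB = ⌊$89,881 × 200%/7⌋ = $25,680; SL = ⌊$85,481/7⌋ = $12,211 → take DB $25,680. Book value $64,201.
Year 2: DB = ⌊$64,201 × 200%/7⌋ = $18,343; SL = ⌊$59,801/6⌋ = $9,966 → take DB $18,343. Book value $45,858.
Year 3: DB = ⌊$45,858 × 200%/7⌋ = $13,102; SL = ⌊$41,458/5⌋ = $8,291 → take DB $13,102. Book value $32,756.
Year 4: DB = ⌊$32,756 × 200%/7⌋ = $9,358; SL = ⌊$28,356/4⌋ = $7,089 → take DB $9,358. Book value $23,398.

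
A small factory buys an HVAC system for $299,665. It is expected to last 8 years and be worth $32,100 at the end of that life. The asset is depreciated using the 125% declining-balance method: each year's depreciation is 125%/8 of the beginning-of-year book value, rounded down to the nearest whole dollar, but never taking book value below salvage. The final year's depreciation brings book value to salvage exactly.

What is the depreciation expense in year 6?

Depreciable base = $299,665 − $32,100 = $267,565.
Year 1: ⌊$299,665 × 125%/8⌋ = $46,822. Book value $252,843.
Year 2: ⌊$252,843 × 125%/8⌋ = $39,506. Book value $213,337.
Year 3: ⌊$213,337 × 125%/8⌋ = $33,333. Book value $180,004.
Year 4: ⌊$180,004 × 125%/8⌋ = $28,125. Book value $151,879.
Year 5: ⌊$151,879 × 125%/8⌋ = $23,731. Book value $128,148.
Year 6: ⌊$128,148 × 125%/8⌋ = $20,023. Book value $108,125.

$20,023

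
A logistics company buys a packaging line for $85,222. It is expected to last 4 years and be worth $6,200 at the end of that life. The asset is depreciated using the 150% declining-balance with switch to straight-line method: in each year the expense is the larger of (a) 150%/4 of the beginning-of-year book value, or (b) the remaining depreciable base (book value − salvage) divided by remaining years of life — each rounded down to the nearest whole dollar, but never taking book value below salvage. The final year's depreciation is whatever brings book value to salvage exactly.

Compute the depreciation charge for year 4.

$13,545

Depreciable base = $85,222 − $6,200 = $79,022.
Year 1: DB = ⌊$85,222 × 150%/4⌋ = $31,958; SL = ⌊$79,022/4⌋ = $19,755 → take DB $31,958. Book value $53,264.
Year 2: DB = ⌊$53,264 × 150%/4⌋ = $19,974; SL = ⌊$47,064/3⌋ = $15,688 → take DB $19,974. Book value $33,290.
Year 3: DB = ⌊$33,290 × 150%/4⌋ = $12,483; SL = ⌊$27,090/2⌋ = $13,545 → take SL $13,545. Book value $19,745.
Year 4 (final): $19,745 − $6,200 = $13,545. Book value $6,200.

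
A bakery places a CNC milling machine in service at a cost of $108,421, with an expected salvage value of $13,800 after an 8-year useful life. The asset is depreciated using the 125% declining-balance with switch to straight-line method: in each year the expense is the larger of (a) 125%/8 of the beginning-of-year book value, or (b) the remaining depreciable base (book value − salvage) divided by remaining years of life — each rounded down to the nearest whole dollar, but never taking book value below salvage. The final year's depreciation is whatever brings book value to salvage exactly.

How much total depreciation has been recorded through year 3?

$43,293

Depreciable base = $108,421 − $13,800 = $94,621.
Year 1: DB = ⌊$108,421 × 125%/8⌋ = $16,940; SL = ⌊$94,621/8⌋ = $11,827 → take DB $16,940. Book value $91,481.
Year 2: DB = ⌊$91,481 × 125%/8⌋ = $14,293; SL = ⌊$77,681/7⌋ = $11,097 → take DB $14,293. Book value $77,188.
Year 3: DB = ⌊$77,188 × 125%/8⌋ = $12,060; SL = ⌊$63,388/6⌋ = $10,564 → take DB $12,060. Book value $65,128.
Accumulated through year 3 = $108,421 − $65,128 = $43,293.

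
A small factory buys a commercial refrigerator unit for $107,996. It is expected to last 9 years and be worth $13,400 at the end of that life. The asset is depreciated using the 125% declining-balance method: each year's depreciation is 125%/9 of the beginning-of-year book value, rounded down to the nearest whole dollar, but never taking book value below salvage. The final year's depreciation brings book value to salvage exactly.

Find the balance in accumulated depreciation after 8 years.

Depreciable base = $107,996 − $13,400 = $94,596.
Year 1: ⌊$107,996 × 125%/9⌋ = $14,999. Book value $92,997.
Year 2: ⌊$92,997 × 125%/9⌋ = $12,916. Book value $80,081.
Year 3: ⌊$80,081 × 125%/9⌋ = $11,122. Book value $68,959.
Year 4: ⌊$68,959 × 125%/9⌋ = $9,577. Book value $59,382.
Year 5: ⌊$59,382 × 125%/9⌋ = $8,247. Book value $51,135.
Year 6: ⌊$51,135 × 125%/9⌋ = $7,102. Book value $44,033.
Year 7: ⌊$44,033 × 125%/9⌋ = $6,115. Book value $37,918.
Year 8: ⌊$37,918 × 125%/9⌋ = $5,266. Book value $32,652.
Accumulated through year 8 = $107,996 − $32,652 = $75,344.

$75,344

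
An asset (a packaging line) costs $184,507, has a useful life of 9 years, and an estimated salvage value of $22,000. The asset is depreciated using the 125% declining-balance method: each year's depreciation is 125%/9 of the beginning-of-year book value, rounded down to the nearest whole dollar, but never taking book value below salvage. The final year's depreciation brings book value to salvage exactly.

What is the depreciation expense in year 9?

$33,783

Depreciable base = $184,507 − $22,000 = $162,507.
Year 1: ⌊$184,507 × 125%/9⌋ = $25,625. Book value $158,882.
Year 2: ⌊$158,882 × 125%/9⌋ = $22,066. Book value $136,816.
Year 3: ⌊$136,816 × 125%/9⌋ = $19,002. Book value $117,814.
Year 4: ⌊$117,814 × 125%/9⌋ = $16,363. Book value $101,451.
Year 5: ⌊$101,451 × 125%/9⌋ = $14,090. Book value $87,361.
Year 6: ⌊$87,361 × 125%/9⌋ = $12,133. Book value $75,228.
Year 7: ⌊$75,228 × 125%/9⌋ = $10,448. Book value $64,780.
Year 8: ⌊$64,780 × 125%/9⌋ = $8,997. Book value $55,783.
Year 9 (final): $55,783 − $22,000 = $33,783. Book value $22,000.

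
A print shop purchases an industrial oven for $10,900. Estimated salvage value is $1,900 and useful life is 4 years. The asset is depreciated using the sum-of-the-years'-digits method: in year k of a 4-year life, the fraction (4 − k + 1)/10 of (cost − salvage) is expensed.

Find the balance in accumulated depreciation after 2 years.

$6,300

Depreciable base = $10,900 − $1,900 = $9,000.
Sum of the years' digits = 4+3+2+1 = 10.
Year 1: $9,000 × 4/10 = $3,600. Book value $7,300.
Year 2: $9,000 × 3/10 = $2,700. Book value $4,600.
Accumulated through year 2 = $10,900 − $4,600 = $6,300.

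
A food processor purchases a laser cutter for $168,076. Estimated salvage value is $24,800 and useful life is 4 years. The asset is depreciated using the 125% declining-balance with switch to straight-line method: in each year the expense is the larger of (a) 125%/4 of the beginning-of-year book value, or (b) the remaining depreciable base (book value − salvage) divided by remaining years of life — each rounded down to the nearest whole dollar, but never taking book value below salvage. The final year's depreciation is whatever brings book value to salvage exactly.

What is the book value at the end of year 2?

Depreciable base = $168,076 − $24,800 = $143,276.
Year 1: DB = ⌊$168,076 × 125%/4⌋ = $52,523; SL = ⌊$143,276/4⌋ = $35,819 → take DB $52,523. Book value $115,553.
Year 2: DB = ⌊$115,553 × 125%/4⌋ = $36,110; SL = ⌊$90,753/3⌋ = $30,251 → take DB $36,110. Book value $79,443.

$79,443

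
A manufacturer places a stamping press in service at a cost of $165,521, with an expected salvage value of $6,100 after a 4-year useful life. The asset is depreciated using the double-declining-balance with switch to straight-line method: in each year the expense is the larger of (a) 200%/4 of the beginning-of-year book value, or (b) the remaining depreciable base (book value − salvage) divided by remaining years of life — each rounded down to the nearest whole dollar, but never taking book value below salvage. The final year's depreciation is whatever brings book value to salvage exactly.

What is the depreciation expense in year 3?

Depreciable base = $165,521 − $6,100 = $159,421.
Year 1: DB = ⌊$165,521 × 200%/4⌋ = $82,760; SL = ⌊$159,421/4⌋ = $39,855 → take DB $82,760. Book value $82,761.
Year 2: DB = ⌊$82,761 × 200%/4⌋ = $41,380; SL = ⌊$76,661/3⌋ = $25,553 → take DB $41,380. Book value $41,381.
Year 3: DB = ⌊$41,381 × 200%/4⌋ = $20,690; SL = ⌊$35,281/2⌋ = $17,640 → take DB $20,690. Book value $20,691.

$20,690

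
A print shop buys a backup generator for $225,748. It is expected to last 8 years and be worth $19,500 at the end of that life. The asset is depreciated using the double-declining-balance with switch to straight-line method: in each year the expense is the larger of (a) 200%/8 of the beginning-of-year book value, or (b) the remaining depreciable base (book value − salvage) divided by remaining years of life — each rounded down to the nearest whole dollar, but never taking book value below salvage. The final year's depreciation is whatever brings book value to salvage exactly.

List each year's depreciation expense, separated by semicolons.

Depreciable base = $225,748 − $19,500 = $206,248.
Year 1: DB = ⌊$225,748 × 200%/8⌋ = $56,437; SL = ⌊$206,248/8⌋ = $25,781 → take DB $56,437. Book value $169,311.
Year 2: DB = ⌊$169,311 × 200%/8⌋ = $42,327; SL = ⌊$149,811/7⌋ = $21,401 → take DB $42,327. Book value $126,984.
Year 3: DB = ⌊$126,984 × 200%/8⌋ = $31,746; SL = ⌊$107,484/6⌋ = $17,914 → take DB $31,746. Book value $95,238.
Year 4: DB = ⌊$95,238 × 200%/8⌋ = $23,809; SL = ⌊$75,738/5⌋ = $15,147 → take DB $23,809. Book value $71,429.
Year 5: DB = ⌊$71,429 × 200%/8⌋ = $17,857; SL = ⌊$51,929/4⌋ = $12,982 → take DB $17,857. Book value $53,572.
Year 6: DB = ⌊$53,572 × 200%/8⌋ = $13,393; SL = ⌊$34,072/3⌋ = $11,357 → take DB $13,393. Book value $40,179.
Year 7: DB = ⌊$40,179 × 200%/8⌋ = $10,044; SL = ⌊$20,679/2⌋ = $10,339 → take SL $10,339. Book value $29,840.
Year 8 (final): $29,840 − $19,500 = $10,340. Book value $19,500.

$56,437; $42,327; $31,746; $23,809; $17,857; $13,393; $10,339; $10,340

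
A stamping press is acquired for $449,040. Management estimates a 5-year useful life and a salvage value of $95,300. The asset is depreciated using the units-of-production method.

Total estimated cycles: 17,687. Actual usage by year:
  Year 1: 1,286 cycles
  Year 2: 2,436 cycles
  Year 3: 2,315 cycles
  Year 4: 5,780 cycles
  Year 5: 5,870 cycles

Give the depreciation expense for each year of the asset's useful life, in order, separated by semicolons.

$25,720; $48,720; $46,300; $115,600; $117,400

Depreciable base = $449,040 − $95,300 = $353,740.
Rate = $353,740 / 17,687 cycles = $20 per cycle.
Year 1: 1,286 × $20 = $25,720. Book value $423,320.
Year 2: 2,436 × $20 = $48,720. Book value $374,600.
Year 3: 2,315 × $20 = $46,300. Book value $328,300.
Year 4: 5,780 × $20 = $115,600. Book value $212,700.
Year 5: 5,870 × $20 = $117,400. Book value $95,300.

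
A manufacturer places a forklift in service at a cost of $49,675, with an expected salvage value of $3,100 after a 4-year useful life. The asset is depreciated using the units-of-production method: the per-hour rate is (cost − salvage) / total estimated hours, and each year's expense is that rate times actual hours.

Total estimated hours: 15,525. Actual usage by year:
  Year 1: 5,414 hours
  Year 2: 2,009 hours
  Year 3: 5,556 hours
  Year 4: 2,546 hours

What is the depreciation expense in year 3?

$16,668

Depreciable base = $49,675 − $3,100 = $46,575.
Rate = $46,575 / 15,525 hours = $3 per hour.
Year 1: 5,414 × $3 = $16,242. Book value $33,433.
Year 2: 2,009 × $3 = $6,027. Book value $27,406.
Year 3: 5,556 × $3 = $16,668. Book value $10,738.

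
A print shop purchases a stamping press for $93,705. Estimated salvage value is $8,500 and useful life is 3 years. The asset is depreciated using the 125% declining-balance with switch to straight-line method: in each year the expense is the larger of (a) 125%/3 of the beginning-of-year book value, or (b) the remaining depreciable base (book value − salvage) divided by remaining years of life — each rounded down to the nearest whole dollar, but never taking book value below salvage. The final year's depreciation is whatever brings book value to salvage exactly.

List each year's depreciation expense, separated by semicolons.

$39,043; $23,081; $23,081

Depreciable base = $93,705 − $8,500 = $85,205.
Year 1: DB = ⌊$93,705 × 125%/3⌋ = $39,043; SL = ⌊$85,205/3⌋ = $28,401 → take DB $39,043. Book value $54,662.
Year 2: DB = ⌊$54,662 × 125%/3⌋ = $22,775; SL = ⌊$46,162/2⌋ = $23,081 → take SL $23,081. Book value $31,581.
Year 3 (final): $31,581 − $8,500 = $23,081. Book value $8,500.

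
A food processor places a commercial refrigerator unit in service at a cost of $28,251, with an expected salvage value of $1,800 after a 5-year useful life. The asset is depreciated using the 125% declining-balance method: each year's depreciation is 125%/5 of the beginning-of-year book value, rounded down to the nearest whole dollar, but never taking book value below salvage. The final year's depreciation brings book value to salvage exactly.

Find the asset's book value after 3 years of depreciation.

$11,919

Depreciable base = $28,251 − $1,800 = $26,451.
Year 1: ⌊$28,251 × 125%/5⌋ = $7,062. Book value $21,189.
Year 2: ⌊$21,189 × 125%/5⌋ = $5,297. Book value $15,892.
Year 3: ⌊$15,892 × 125%/5⌋ = $3,973. Book value $11,919.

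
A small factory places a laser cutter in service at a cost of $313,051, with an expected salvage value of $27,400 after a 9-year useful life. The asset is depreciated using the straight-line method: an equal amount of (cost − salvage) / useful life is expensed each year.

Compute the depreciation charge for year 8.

Depreciable base = $313,051 − $27,400 = $285,651.
Annual expense = $285,651 / 9 = $31,739.

$31,739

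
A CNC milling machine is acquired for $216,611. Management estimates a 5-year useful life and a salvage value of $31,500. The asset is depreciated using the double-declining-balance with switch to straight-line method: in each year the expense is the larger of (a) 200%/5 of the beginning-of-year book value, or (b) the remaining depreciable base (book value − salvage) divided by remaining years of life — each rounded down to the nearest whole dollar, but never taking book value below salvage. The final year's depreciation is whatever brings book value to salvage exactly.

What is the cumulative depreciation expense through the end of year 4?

$185,111

Depreciable base = $216,611 − $31,500 = $185,111.
Year 1: DB = ⌊$216,611 × 200%/5⌋ = $86,644; SL = ⌊$185,111/5⌋ = $37,022 → take DB $86,644. Book value $129,967.
Year 2: DB = ⌊$129,967 × 200%/5⌋ = $51,986; SL = ⌊$98,467/4⌋ = $24,616 → take DB $51,986. Book value $77,981.
Year 3: DB = ⌊$77,981 × 200%/5⌋ = $31,192; SL = ⌊$46,481/3⌋ = $15,493 → take DB $31,192. Book value $46,789.
Year 4: DB = ⌊$46,789 × 200%/5⌋ = $18,715; SL = ⌊$15,289/2⌋ = $7,644 → take DB $18,715, capped at $15,289. Book value $31,500.
Accumulated through year 4 = $216,611 − $31,500 = $185,111.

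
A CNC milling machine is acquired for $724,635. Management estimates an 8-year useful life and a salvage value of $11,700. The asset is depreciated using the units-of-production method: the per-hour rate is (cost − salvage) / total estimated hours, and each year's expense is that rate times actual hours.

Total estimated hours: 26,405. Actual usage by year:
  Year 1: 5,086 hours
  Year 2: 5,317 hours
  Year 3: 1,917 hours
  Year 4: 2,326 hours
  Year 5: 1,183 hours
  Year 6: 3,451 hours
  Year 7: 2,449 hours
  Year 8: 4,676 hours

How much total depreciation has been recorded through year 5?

Depreciable base = $724,635 − $11,700 = $712,935.
Rate = $712,935 / 26,405 hours = $27 per hour.
Year 1: 5,086 × $27 = $137,322. Book value $587,313.
Year 2: 5,317 × $27 = $143,559. Book value $443,754.
Year 3: 1,917 × $27 = $51,759. Book value $391,995.
Year 4: 2,326 × $27 = $62,802. Book value $329,193.
Year 5: 1,183 × $27 = $31,941. Book value $297,252.
Accumulated through year 5 = $724,635 − $297,252 = $427,383.

$427,383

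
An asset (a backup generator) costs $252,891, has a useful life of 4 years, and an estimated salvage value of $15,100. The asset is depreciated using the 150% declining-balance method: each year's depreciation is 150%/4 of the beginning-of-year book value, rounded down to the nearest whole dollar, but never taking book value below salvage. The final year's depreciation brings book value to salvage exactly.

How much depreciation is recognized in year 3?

Depreciable base = $252,891 − $15,100 = $237,791.
Year 1: ⌊$252,891 × 150%/4⌋ = $94,834. Book value $158,057.
Year 2: ⌊$158,057 × 150%/4⌋ = $59,271. Book value $98,786.
Year 3: ⌊$98,786 × 150%/4⌋ = $37,044. Book value $61,742.

$37,044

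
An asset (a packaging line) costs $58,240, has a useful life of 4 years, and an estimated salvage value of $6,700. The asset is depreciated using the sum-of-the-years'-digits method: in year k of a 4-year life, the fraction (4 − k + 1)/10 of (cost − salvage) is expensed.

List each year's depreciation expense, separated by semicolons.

$20,616; $15,462; $10,308; $5,154

Depreciable base = $58,240 − $6,700 = $51,540.
Sum of the years' digits = 4+3+2+1 = 10.
Year 1: $51,540 × 4/10 = $20,616. Book value $37,624.
Year 2: $51,540 × 3/10 = $15,462. Book value $22,162.
Year 3: $51,540 × 2/10 = $10,308. Book value $11,854.
Year 4: $51,540 × 1/10 = $5,154. Book value $6,700.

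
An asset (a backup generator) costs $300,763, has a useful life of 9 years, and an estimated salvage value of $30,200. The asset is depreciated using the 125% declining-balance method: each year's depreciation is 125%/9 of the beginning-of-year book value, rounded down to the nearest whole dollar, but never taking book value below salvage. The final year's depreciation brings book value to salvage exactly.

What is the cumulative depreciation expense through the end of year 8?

Depreciable base = $300,763 − $30,200 = $270,563.
Year 1: ⌊$300,763 × 125%/9⌋ = $41,772. Book value $258,991.
Year 2: ⌊$258,991 × 125%/9⌋ = $35,970. Book value $223,021.
Year 3: ⌊$223,021 × 125%/9⌋ = $30,975. Book value $192,046.
Year 4: ⌊$192,046 × 125%/9⌋ = $26,673. Book value $165,373.
Year 5: ⌊$165,373 × 125%/9⌋ = $22,968. Book value $142,405.
Year 6: ⌊$142,405 × 125%/9⌋ = $19,778. Book value $122,627.
Year 7: ⌊$122,627 × 125%/9⌋ = $17,031. Book value $105,596.
Year 8: ⌊$105,596 × 125%/9⌋ = $14,666. Book value $90,930.
Accumulated through year 8 = $300,763 − $90,930 = $209,833.

$209,833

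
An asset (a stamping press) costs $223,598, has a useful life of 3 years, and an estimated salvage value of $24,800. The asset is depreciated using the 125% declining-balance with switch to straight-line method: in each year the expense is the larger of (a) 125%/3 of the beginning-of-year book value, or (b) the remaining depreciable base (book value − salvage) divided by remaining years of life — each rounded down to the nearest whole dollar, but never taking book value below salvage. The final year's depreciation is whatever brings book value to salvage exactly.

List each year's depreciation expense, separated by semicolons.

Depreciable base = $223,598 − $24,800 = $198,798.
Year 1: DB = ⌊$223,598 × 125%/3⌋ = $93,165; SL = ⌊$198,798/3⌋ = $66,266 → take DB $93,165. Book value $130,433.
Year 2: DB = ⌊$130,433 × 125%/3⌋ = $54,347; SL = ⌊$105,633/2⌋ = $52,816 → take DB $54,347. Book value $76,086.
Year 3 (final): $76,086 − $24,800 = $51,286. Book value $24,800.

$93,165; $54,347; $51,286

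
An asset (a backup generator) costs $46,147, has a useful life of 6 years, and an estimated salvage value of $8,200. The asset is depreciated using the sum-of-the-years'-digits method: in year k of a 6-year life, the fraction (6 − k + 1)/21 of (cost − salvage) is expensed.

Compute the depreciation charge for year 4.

$5,421

Depreciable base = $46,147 − $8,200 = $37,947.
Sum of the years' digits = 6+5+4+3+2+1 = 21.
Year 1: $37,947 × 6/21 = $10,842. Book value $35,305.
Year 2: $37,947 × 5/21 = $9,035. Book value $26,270.
Year 3: $37,947 × 4/21 = $7,228. Book value $19,042.
Year 4: $37,947 × 3/21 = $5,421. Book value $13,621.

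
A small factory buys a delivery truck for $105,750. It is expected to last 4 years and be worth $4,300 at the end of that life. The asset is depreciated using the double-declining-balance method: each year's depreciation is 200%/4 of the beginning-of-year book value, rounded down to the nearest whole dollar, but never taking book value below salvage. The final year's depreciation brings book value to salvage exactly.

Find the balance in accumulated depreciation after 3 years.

Depreciable base = $105,750 − $4,300 = $101,450.
Year 1: ⌊$105,750 × 200%/4⌋ = $52,875. Book value $52,875.
Year 2: ⌊$52,875 × 200%/4⌋ = $26,437. Book value $26,438.
Year 3: ⌊$26,438 × 200%/4⌋ = $13,219. Book value $13,219.
Accumulated through year 3 = $105,750 − $13,219 = $92,531.

$92,531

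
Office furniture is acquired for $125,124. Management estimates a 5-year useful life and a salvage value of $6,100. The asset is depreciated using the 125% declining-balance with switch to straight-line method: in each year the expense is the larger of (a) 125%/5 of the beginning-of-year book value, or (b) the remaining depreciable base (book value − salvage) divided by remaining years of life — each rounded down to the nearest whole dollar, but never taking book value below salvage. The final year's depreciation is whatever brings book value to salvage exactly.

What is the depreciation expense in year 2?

$23,460

Depreciable base = $125,124 − $6,100 = $119,024.
Year 1: DB = ⌊$125,124 × 125%/5⌋ = $31,281; SL = ⌊$119,024/5⌋ = $23,804 → take DB $31,281. Book value $93,843.
Year 2: DB = ⌊$93,843 × 125%/5⌋ = $23,460; SL = ⌊$87,743/4⌋ = $21,935 → take DB $23,460. Book value $70,383.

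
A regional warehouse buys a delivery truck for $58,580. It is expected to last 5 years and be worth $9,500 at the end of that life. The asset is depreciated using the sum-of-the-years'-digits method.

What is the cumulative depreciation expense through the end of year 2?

$29,448

Depreciable base = $58,580 − $9,500 = $49,080.
Sum of the years' digits = 5+4+3+2+1 = 15.
Year 1: $49,080 × 5/15 = $16,360. Book value $42,220.
Year 2: $49,080 × 4/15 = $13,088. Book value $29,132.
Accumulated through year 2 = $58,580 − $29,132 = $29,448.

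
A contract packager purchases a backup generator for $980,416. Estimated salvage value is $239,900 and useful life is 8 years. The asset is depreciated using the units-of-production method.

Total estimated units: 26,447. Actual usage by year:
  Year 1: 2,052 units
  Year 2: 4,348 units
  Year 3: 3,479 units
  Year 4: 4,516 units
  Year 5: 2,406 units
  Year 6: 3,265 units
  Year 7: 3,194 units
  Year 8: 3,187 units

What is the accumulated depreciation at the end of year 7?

$651,280

Depreciable base = $980,416 − $239,900 = $740,516.
Rate = $740,516 / 26,447 units = $28 per unit.
Year 1: 2,052 × $28 = $57,456. Book value $922,960.
Year 2: 4,348 × $28 = $121,744. Book value $801,216.
Year 3: 3,479 × $28 = $97,412. Book value $703,804.
Year 4: 4,516 × $28 = $126,448. Book value $577,356.
Year 5: 2,406 × $28 = $67,368. Book value $509,988.
Year 6: 3,265 × $28 = $91,420. Book value $418,568.
Year 7: 3,194 × $28 = $89,432. Book value $329,136.
Accumulated through year 7 = $980,416 − $329,136 = $651,280.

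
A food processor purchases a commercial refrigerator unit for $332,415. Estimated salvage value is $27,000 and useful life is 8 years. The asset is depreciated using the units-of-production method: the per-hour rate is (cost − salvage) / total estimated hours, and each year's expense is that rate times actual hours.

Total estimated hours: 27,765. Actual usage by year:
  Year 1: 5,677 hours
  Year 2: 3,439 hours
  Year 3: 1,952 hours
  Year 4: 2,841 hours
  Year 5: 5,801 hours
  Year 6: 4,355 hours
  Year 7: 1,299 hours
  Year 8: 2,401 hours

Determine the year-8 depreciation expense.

$26,411

Depreciable base = $332,415 − $27,000 = $305,415.
Rate = $305,415 / 27,765 hours = $11 per hour.
Year 1: 5,677 × $11 = $62,447. Book value $269,968.
Year 2: 3,439 × $11 = $37,829. Book value $232,139.
Year 3: 1,952 × $11 = $21,472. Book value $210,667.
Year 4: 2,841 × $11 = $31,251. Book value $179,416.
Year 5: 5,801 × $11 = $63,811. Book value $115,605.
Year 6: 4,355 × $11 = $47,905. Book value $67,700.
Year 7: 1,299 × $11 = $14,289. Book value $53,411.
Year 8: 2,401 × $11 = $26,411. Book value $27,000.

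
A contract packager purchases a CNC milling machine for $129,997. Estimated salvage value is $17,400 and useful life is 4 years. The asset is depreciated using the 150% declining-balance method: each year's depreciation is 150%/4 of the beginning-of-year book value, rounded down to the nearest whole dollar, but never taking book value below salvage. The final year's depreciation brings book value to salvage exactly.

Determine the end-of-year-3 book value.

$31,739

Depreciable base = $129,997 − $17,400 = $112,597.
Year 1: ⌊$129,997 × 150%/4⌋ = $48,748. Book value $81,249.
Year 2: ⌊$81,249 × 150%/4⌋ = $30,468. Book value $50,781.
Year 3: ⌊$50,781 × 150%/4⌋ = $19,042. Book value $31,739.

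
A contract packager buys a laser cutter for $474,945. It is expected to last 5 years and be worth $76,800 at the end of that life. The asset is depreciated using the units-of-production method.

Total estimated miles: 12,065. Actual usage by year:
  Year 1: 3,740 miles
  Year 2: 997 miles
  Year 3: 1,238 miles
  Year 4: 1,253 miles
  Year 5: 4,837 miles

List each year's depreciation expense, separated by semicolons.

Depreciable base = $474,945 − $76,800 = $398,145.
Rate = $398,145 / 12,065 miles = $33 per mile.
Year 1: 3,740 × $33 = $123,420. Book value $351,525.
Year 2: 997 × $33 = $32,901. Book value $318,624.
Year 3: 1,238 × $33 = $40,854. Book value $277,770.
Year 4: 1,253 × $33 = $41,349. Book value $236,421.
Year 5: 4,837 × $33 = $159,621. Book value $76,800.

$123,420; $32,901; $40,854; $41,349; $159,621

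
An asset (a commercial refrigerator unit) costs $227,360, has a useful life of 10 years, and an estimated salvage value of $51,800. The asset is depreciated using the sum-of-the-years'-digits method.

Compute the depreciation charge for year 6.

Depreciable base = $227,360 − $51,800 = $175,560.
Sum of the years' digits = 10+9+8+7+6+5+4+3+2+1 = 55.
Year 1: $175,560 × 10/55 = $31,920. Book value $195,440.
Year 2: $175,560 × 9/55 = $28,728. Book value $166,712.
Year 3: $175,560 × 8/55 = $25,536. Book value $141,176.
Year 4: $175,560 × 7/55 = $22,344. Book value $118,832.
Year 5: $175,560 × 6/55 = $19,152. Book value $99,680.
Year 6: $175,560 × 5/55 = $15,960. Book value $83,720.

$15,960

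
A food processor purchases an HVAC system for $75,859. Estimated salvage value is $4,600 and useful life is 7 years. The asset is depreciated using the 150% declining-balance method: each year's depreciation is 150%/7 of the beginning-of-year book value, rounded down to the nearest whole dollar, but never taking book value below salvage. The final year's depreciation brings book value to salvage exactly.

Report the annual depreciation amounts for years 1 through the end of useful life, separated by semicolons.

$16,255; $12,772; $10,035; $7,885; $6,195; $4,867; $13,250

Depreciable base = $75,859 − $4,600 = $71,259.
Year 1: ⌊$75,859 × 150%/7⌋ = $16,255. Book value $59,604.
Year 2: ⌊$59,604 × 150%/7⌋ = $12,772. Book value $46,832.
Year 3: ⌊$46,832 × 150%/7⌋ = $10,035. Book value $36,797.
Year 4: ⌊$36,797 × 150%/7⌋ = $7,885. Book value $28,912.
Year 5: ⌊$28,912 × 150%/7⌋ = $6,195. Book value $22,717.
Year 6: ⌊$22,717 × 150%/7⌋ = $4,867. Book value $17,850.
Year 7 (final): $17,850 − $4,600 = $13,250. Book value $4,600.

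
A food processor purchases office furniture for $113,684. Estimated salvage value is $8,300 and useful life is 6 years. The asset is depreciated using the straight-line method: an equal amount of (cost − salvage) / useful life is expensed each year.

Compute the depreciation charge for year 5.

Depreciable base = $113,684 − $8,300 = $105,384.
Annual expense = $105,384 / 6 = $17,564.

$17,564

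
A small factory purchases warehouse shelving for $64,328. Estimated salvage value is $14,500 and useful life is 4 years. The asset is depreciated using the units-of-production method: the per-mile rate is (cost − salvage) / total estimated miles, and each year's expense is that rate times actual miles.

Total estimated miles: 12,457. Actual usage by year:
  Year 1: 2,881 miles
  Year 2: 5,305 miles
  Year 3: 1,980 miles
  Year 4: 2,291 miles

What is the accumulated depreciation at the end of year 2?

Depreciable base = $64,328 − $14,500 = $49,828.
Rate = $49,828 / 12,457 miles = $4 per mile.
Year 1: 2,881 × $4 = $11,524. Book value $52,804.
Year 2: 5,305 × $4 = $21,220. Book value $31,584.
Accumulated through year 2 = $64,328 − $31,584 = $32,744.

$32,744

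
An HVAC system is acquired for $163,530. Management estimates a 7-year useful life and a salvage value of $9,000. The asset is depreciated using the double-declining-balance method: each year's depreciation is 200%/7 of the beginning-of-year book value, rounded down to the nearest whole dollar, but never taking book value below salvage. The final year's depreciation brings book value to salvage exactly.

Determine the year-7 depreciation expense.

Depreciable base = $163,530 − $9,000 = $154,530.
Year 1: ⌊$163,530 × 200%/7⌋ = $46,722. Book value $116,808.
Year 2: ⌊$116,808 × 200%/7⌋ = $33,373. Book value $83,435.
Year 3: ⌊$83,435 × 200%/7⌋ = $23,838. Book value $59,597.
Year 4: ⌊$59,597 × 200%/7⌋ = $17,027. Book value $42,570.
Year 5: ⌊$42,570 × 200%/7⌋ = $12,162. Book value $30,408.
Year 6: ⌊$30,408 × 200%/7⌋ = $8,688. Book value $21,720.
Year 7 (final): $21,720 − $9,000 = $12,720. Book value $9,000.

$12,720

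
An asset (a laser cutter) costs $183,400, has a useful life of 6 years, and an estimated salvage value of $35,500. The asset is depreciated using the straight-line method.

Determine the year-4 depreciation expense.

$24,650

Depreciable base = $183,400 − $35,500 = $147,900.
Annual expense = $147,900 / 6 = $24,650.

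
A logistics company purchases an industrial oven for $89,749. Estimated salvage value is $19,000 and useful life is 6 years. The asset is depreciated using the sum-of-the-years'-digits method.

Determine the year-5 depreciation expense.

$6,738

Depreciable base = $89,749 − $19,000 = $70,749.
Sum of the years' digits = 6+5+4+3+2+1 = 21.
Year 1: $70,749 × 6/21 = $20,214. Book value $69,535.
Year 2: $70,749 × 5/21 = $16,845. Book value $52,690.
Year 3: $70,749 × 4/21 = $13,476. Book value $39,214.
Year 4: $70,749 × 3/21 = $10,107. Book value $29,107.
Year 5: $70,749 × 2/21 = $6,738. Book value $22,369.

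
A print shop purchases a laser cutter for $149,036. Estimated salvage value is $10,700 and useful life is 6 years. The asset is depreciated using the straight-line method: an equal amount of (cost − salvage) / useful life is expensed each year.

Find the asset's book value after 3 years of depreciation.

$79,868

Depreciable base = $149,036 − $10,700 = $138,336.
Annual expense = $138,336 / 6 = $23,056.
End of year 1: book value $125,980.
End of year 2: book value $102,924.
End of year 3: book value $79,868.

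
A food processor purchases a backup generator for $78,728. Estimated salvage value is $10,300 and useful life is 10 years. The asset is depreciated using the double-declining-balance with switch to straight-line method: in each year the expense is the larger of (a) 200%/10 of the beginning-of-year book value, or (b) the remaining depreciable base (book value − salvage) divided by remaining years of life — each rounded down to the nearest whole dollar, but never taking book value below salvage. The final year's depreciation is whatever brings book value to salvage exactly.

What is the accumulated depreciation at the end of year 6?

$58,088

Depreciable base = $78,728 − $10,300 = $68,428.
Year 1: DB = ⌊$78,728 × 200%/10⌋ = $15,745; SL = ⌊$68,428/10⌋ = $6,842 → take DB $15,745. Book value $62,983.
Year 2: DB = ⌊$62,983 × 200%/10⌋ = $12,596; SL = ⌊$52,683/9⌋ = $5,853 → take DB $12,596. Book value $50,387.
Year 3: DB = ⌊$50,387 × 200%/10⌋ = $10,077; SL = ⌊$40,087/8⌋ = $5,010 → take DB $10,077. Book value $40,310.
Year 4: DB = ⌊$40,310 × 200%/10⌋ = $8,062; SL = ⌊$30,010/7⌋ = $4,287 → take DB $8,062. Book value $32,248.
Year 5: DB = ⌊$32,248 × 200%/10⌋ = $6,449; SL = ⌊$21,948/6⌋ = $3,658 → take DB $6,449. Book value $25,799.
Year 6: DB = ⌊$25,799 × 200%/10⌋ = $5,159; SL = ⌊$15,499/5⌋ = $3,099 → take DB $5,159. Book value $20,640.
Accumulated through year 6 = $78,728 − $20,640 = $58,088.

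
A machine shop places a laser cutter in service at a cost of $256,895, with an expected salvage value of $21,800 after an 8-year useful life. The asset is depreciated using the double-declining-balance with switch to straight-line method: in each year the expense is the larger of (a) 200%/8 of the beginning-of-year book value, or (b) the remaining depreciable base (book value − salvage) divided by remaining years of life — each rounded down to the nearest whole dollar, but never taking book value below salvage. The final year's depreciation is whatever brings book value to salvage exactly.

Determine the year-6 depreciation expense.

Depreciable base = $256,895 − $21,800 = $235,095.
Year 1: DB = ⌊$256,895 × 200%/8⌋ = $64,223; SL = ⌊$235,095/8⌋ = $29,386 → take DB $64,223. Book value $192,672.
Year 2: DB = ⌊$192,672 × 200%/8⌋ = $48,168; SL = ⌊$170,872/7⌋ = $24,410 → take DB $48,168. Book value $144,504.
Year 3: DB = ⌊$144,504 × 200%/8⌋ = $36,126; SL = ⌊$122,704/6⌋ = $20,450 → take DB $36,126. Book value $108,378.
Year 4: DB = ⌊$108,378 × 200%/8⌋ = $27,094; SL = ⌊$86,578/5⌋ = $17,315 → take DB $27,094. Book value $81,284.
Year 5: DB = ⌊$81,284 × 200%/8⌋ = $20,321; SL = ⌊$59,484/4⌋ = $14,871 → take DB $20,321. Book value $60,963.
Year 6: DB = ⌊$60,963 × 200%/8⌋ = $15,240; SL = ⌊$39,163/3⌋ = $13,054 → take DB $15,240. Book value $45,723.

$15,240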